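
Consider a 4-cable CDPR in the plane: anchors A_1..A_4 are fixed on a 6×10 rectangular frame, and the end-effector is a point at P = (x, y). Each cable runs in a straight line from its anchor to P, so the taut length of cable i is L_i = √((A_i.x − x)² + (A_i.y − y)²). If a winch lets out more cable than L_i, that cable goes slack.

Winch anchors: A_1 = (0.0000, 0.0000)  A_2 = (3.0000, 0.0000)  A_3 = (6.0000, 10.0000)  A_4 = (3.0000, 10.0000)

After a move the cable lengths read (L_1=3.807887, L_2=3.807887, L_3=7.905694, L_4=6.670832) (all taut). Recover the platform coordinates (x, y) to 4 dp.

(1.5000, 3.5000)

each cable: (A_i−P)·(A_i−P) = L_i²; let c_i = ‖A_i‖²−L_i²
c_1 = 0.0000+0.0000−14.5000 = -14.5000
row 1: -6.0000x + 0.0000y = -9.0000  (c_2=-5.5000)
row 2: -12.0000x − 20.0000y = -88.0000  (c_3=73.5000)
row 3: -6.0000x − 20.0000y = -79.0000  (c_4=64.5000)
Cramer on rows 1–2 → x = 1.5000, y = 3.5000
check cable 4: ‖A_4−P‖² = 44.5000 ≈ L_4² = 44.5000 ✓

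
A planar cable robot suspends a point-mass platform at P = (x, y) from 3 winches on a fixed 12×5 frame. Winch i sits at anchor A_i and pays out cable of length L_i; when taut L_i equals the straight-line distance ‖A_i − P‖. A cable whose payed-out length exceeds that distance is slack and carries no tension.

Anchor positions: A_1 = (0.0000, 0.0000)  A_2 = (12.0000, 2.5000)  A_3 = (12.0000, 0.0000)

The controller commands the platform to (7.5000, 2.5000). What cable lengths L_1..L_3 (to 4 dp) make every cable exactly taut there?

cable 1: Δx=-7.5000, Δy=-2.5000; L_1 = √(Δx²+Δy²) = 7.9057
cable 2: Δx=4.5000, Δy=0.0000; L_2 = √(Δx²+Δy²) = 4.5000
cable 3: Δx=4.5000, Δy=-2.5000; L_3 = √(Δx²+Δy²) = 5.1478

(7.9057, 4.5000, 5.1478)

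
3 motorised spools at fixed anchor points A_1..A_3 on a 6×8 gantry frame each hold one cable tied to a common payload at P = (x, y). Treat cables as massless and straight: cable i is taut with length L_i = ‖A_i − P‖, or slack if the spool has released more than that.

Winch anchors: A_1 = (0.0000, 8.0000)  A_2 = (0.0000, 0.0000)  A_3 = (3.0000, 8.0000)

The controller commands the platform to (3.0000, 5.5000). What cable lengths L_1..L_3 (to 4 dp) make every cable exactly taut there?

(3.9051, 6.2650, 2.5000)

L_1: Δ = A_1−P = (-3.0000, 2.5000) → ‖Δ‖ = √15.2500 = 3.9051
L_2: Δ = A_2−P = (-3.0000, -5.5000) → ‖Δ‖ = √39.2500 = 6.2650
L_3: Δ = A_3−P = (0.0000, 2.5000) → ‖Δ‖ = √6.2500 = 2.5000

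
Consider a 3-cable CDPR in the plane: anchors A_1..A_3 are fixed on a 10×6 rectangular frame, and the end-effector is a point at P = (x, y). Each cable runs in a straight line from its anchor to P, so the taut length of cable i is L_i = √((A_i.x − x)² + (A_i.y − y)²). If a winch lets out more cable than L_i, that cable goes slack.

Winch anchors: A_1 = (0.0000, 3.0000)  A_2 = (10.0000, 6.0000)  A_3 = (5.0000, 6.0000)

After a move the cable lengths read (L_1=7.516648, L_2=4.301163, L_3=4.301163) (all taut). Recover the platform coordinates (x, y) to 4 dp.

(7.5000, 2.5000)

expand ‖A_i−P‖²=L_i² and subtract eq 1 (q_i ≔ ‖A_i‖²−L_i²)
q_1 = 0.0000+9.0000−56.5000 = -47.5000
eq1−eq2 → [-20.0000  -6.0000]·P = -165.0000
eq1−eq3 → [-10.0000  -6.0000]·P = -90.0000
2×2 solve → P = (7.5000, 2.5000)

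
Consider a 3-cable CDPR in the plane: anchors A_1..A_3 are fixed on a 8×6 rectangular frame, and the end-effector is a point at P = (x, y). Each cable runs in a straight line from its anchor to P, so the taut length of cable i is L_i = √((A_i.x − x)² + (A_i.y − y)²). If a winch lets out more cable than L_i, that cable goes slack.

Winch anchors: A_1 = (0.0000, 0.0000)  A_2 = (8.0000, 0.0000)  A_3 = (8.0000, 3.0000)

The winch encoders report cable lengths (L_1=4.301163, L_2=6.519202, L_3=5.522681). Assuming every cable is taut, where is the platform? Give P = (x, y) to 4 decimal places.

(2.5000, 3.5000)

each cable: (A_i−P)·(A_i−P) = L_i²; let k_i = ‖A_i‖²−L_i²
k_1 = 0.0000+0.0000−18.5000 = -18.5000
row 1: -16.0000x + 0.0000y = -40.0000  (k_2=21.5000)
row 2: -16.0000x − 6.0000y = -61.0000  (k_3=42.5000)
Cramer on rows 1–2 → x = 2.5000, y = 3.5000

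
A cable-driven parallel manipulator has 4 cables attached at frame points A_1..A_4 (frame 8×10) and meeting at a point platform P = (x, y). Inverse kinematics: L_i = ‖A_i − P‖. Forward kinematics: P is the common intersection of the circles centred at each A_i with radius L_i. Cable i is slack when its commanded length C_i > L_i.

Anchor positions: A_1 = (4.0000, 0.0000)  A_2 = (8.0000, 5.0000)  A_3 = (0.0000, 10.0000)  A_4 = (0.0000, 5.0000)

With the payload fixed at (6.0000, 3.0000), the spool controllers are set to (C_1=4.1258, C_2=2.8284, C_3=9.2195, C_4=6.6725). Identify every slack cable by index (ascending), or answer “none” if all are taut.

1, 4

i=1: geometric 3.6056 vs commanded 4.1258 ⇒ slack
i=2: geometric 2.8284 vs commanded 2.8284 ⇒ taut
i=3: geometric 9.2195 vs commanded 9.2195 ⇒ taut
i=4: geometric 6.3246 vs commanded 6.6725 ⇒ slack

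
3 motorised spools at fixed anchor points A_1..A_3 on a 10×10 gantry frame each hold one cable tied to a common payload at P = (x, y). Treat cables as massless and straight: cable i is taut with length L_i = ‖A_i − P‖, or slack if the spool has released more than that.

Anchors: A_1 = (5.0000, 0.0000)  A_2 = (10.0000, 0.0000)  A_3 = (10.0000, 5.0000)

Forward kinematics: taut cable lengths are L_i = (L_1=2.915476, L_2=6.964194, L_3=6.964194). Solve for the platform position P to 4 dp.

expand ‖A_i−P‖²=L_i² and subtract eq 1 (k_i ≔ ‖A_i‖²−L_i²)
k_1 = 25.0000+0.0000−8.5000 = 16.5000
eq1−eq2 → [-10.0000  0.0000]·P = -35.0000
eq1−eq3 → [-10.0000  -10.0000]·P = -60.0000
2×2 solve → P = (3.5000, 2.5000)

(3.5000, 2.5000)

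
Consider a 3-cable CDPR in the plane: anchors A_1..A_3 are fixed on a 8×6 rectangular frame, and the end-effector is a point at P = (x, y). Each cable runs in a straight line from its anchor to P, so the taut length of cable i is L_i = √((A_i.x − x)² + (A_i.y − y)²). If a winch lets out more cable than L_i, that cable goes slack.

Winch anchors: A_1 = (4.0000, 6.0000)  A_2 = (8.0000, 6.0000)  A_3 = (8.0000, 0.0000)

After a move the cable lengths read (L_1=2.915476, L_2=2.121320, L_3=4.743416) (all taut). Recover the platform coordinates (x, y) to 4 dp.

each cable: (A_i−P)·(A_i−P) = L_i²; let c_i = ‖A_i‖²−L_i²
c_1 = 16.0000+36.0000−8.5000 = 43.5000
row 1: -8.0000x + 0.0000y = -52.0000  (c_2=95.5000)
row 2: -8.0000x + 12.0000y = 2.0000  (c_3=41.5000)
Cramer on rows 1–2 → x = 6.5000, y = 4.5000

(6.5000, 4.5000)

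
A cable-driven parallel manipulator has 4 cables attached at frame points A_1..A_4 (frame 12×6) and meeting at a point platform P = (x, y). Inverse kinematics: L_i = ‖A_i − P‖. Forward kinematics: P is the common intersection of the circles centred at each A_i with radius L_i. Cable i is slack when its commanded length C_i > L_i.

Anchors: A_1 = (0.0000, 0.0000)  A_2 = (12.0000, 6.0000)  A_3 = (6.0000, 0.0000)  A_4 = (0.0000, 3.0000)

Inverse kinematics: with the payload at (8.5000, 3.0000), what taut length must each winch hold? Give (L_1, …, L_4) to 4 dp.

cable 1: Δx=-8.5000, Δy=-3.0000; L_1 = √(Δx²+Δy²) = 9.0139
cable 2: Δx=3.5000, Δy=3.0000; L_2 = √(Δx²+Δy²) = 4.6098
cable 3: Δx=-2.5000, Δy=-3.0000; L_3 = √(Δx²+Δy²) = 3.9051
cable 4: Δx=-8.5000, Δy=0.0000; L_4 = √(Δx²+Δy²) = 8.5000

(9.0139, 4.6098, 3.9051, 8.5000)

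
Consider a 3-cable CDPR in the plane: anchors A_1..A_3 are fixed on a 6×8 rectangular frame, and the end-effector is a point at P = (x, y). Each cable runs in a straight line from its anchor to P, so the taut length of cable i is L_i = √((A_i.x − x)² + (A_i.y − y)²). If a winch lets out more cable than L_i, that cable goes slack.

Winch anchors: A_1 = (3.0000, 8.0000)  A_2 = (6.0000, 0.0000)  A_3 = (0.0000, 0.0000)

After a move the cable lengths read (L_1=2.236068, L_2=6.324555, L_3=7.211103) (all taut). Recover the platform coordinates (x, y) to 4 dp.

each cable: (A_i−P)·(A_i−P) = L_i²; let k_i = ‖A_i‖²−L_i²
k_1 = 9.0000+64.0000−5.0000 = 68.0000
row 1: -6.0000x + 16.0000y = 72.0000  (k_2=-4.0000)
row 2: 6.0000x + 16.0000y = 120.0000  (k_3=-52.0000)
Cramer on rows 1–2 → x = 4.0000, y = 6.0000

(4.0000, 6.0000)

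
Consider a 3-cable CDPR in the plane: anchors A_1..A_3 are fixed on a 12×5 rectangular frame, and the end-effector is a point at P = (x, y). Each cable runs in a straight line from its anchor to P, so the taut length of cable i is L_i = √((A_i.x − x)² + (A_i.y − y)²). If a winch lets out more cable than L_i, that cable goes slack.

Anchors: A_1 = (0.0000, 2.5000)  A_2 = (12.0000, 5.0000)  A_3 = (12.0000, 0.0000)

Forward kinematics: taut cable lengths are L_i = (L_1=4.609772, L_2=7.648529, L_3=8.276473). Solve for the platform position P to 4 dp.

expand ‖A_i−P‖²=L_i² and subtract eq 1 (k_i ≔ ‖A_i‖²−L_i²)
k_1 = 0.0000+6.2500−21.2500 = -15.0000
eq1−eq2 → [-24.0000  -5.0000]·P = -125.5000
eq1−eq3 → [-24.0000  5.0000]·P = -90.5000
2×2 solve → P = (4.5000, 3.5000)

(4.5000, 3.5000)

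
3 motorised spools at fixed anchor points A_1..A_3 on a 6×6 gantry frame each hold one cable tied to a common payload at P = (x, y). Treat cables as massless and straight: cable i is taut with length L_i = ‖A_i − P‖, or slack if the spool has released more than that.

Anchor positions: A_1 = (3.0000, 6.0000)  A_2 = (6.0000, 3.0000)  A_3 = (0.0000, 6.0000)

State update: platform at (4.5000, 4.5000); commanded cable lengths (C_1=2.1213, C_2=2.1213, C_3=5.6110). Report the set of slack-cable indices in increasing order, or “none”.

3

cable 1: L_1 = ‖A_1−P‖ = 2.1213;  C_1 = 2.1213 → taut
cable 2: L_2 = ‖A_2−P‖ = 2.1213;  C_2 = 2.1213 → taut
cable 3: L_3 = ‖A_3−P‖ = 4.7434;  C_3 = 5.6110 → slack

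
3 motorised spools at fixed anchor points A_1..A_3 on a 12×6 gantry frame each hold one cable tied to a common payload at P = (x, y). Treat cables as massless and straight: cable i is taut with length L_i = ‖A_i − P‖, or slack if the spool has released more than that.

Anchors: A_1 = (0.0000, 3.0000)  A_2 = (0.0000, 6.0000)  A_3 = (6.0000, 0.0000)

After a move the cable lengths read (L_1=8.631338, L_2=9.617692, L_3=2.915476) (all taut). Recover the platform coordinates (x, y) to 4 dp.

(8.5000, 1.5000)

each cable: (A_i−P)·(A_i−P) = L_i²; let q_i = ‖A_i‖²−L_i²
q_1 = 0.0000+9.0000−74.5000 = -65.5000
row 1: 0.0000x − 6.0000y = -9.0000  (q_2=-56.5000)
row 2: -12.0000x + 6.0000y = -93.0000  (q_3=27.5000)
Cramer on rows 1–2 → x = 8.5000, y = 1.5000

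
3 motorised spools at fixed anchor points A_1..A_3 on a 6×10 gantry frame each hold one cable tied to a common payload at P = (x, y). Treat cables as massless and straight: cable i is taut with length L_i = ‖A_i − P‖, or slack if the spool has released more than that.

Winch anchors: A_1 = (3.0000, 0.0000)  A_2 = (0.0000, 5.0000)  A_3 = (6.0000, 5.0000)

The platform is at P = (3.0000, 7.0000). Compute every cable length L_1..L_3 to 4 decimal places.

L_1: Δ = A_1−P = (0.0000, -7.0000) → ‖Δ‖ = √49.0000 = 7.0000
L_2: Δ = A_2−P = (-3.0000, -2.0000) → ‖Δ‖ = √13.0000 = 3.6056
L_3: Δ = A_3−P = (3.0000, -2.0000) → ‖Δ‖ = √13.0000 = 3.6056

(7.0000, 3.6056, 3.6056)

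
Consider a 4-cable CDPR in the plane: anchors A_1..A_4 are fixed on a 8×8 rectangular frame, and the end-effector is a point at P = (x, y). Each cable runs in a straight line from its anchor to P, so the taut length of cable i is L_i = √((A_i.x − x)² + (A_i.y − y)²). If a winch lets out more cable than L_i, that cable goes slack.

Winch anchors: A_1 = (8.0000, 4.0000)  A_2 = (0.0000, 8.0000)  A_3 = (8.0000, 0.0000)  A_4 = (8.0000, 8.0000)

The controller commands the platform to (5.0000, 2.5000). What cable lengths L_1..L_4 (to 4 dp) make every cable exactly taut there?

(3.3541, 7.4330, 3.9051, 6.2650)

L_1: Δ = A_1−P = (3.0000, 1.5000) → ‖Δ‖ = √11.2500 = 3.3541
L_2: Δ = A_2−P = (-5.0000, 5.5000) → ‖Δ‖ = √55.2500 = 7.4330
L_3: Δ = A_3−P = (3.0000, -2.5000) → ‖Δ‖ = √15.2500 = 3.9051
L_4: Δ = A_4−P = (3.0000, 5.5000) → ‖Δ‖ = √39.2500 = 6.2650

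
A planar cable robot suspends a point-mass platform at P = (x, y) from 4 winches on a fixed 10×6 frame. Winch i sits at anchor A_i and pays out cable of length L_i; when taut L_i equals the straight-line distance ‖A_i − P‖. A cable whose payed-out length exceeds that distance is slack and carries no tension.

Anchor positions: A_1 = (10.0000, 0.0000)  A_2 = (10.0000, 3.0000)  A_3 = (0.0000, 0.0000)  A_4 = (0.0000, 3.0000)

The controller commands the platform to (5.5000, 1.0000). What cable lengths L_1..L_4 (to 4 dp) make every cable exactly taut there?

cable 1: Δx=4.5000, Δy=-1.0000; L_1 = √(Δx²+Δy²) = 4.6098
cable 2: Δx=4.5000, Δy=2.0000; L_2 = √(Δx²+Δy²) = 4.9244
cable 3: Δx=-5.5000, Δy=-1.0000; L_3 = √(Δx²+Δy²) = 5.5902
cable 4: Δx=-5.5000, Δy=2.0000; L_4 = √(Δx²+Δy²) = 5.8523

(4.6098, 4.9244, 5.5902, 5.8523)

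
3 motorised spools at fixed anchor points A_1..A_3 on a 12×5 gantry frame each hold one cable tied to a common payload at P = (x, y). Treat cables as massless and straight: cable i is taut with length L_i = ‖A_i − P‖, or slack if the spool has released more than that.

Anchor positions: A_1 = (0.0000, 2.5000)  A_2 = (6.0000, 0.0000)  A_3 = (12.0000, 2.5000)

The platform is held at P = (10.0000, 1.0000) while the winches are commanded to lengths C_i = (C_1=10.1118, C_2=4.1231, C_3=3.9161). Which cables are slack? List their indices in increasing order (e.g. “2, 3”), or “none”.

cable 1: √((-10.0000)²+(1.5000)²)=10.1119, C_1=10.1118: taut
cable 2: √((-4.0000)²+(-1.0000)²)=4.1231, C_2=4.1231: taut
cable 3: √((2.0000)²+(1.5000)²)=2.5000, C_3=3.9161: slack

3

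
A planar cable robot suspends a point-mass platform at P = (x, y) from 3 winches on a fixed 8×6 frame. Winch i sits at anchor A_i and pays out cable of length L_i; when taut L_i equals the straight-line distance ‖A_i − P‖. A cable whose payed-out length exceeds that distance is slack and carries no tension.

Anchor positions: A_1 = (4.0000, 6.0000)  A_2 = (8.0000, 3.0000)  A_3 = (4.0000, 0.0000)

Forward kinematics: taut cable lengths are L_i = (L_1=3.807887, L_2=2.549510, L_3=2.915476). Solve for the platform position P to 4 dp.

circle eqns → linear via eq_j − eq_1; set q_j = A_j·A_j − L_j²
q_1 = 16.0000+36.0000−14.5000 = 37.5000
-8.0000·x + 6.0000·y = q_1−q_2 = -29.0000
0.0000·x + 12.0000·y = q_1−q_3 = 30.0000
solve first two rows → x=5.5000, y=2.5000

(5.5000, 2.5000)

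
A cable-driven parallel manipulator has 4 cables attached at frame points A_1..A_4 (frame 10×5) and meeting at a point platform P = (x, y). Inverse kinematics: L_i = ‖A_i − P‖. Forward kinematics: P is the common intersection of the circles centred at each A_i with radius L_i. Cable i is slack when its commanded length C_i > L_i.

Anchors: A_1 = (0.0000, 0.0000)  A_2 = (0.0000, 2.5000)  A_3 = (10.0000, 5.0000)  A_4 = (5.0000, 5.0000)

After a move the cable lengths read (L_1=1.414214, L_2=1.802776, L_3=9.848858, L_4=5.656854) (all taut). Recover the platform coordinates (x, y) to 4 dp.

(1.0000, 1.0000)

expand ‖A_i−P‖²=L_i² and subtract eq 1 (q_i ≔ ‖A_i‖²−L_i²)
q_1 = 0.0000+0.0000−2.0000 = -2.0000
eq1−eq2 → [0.0000  -5.0000]·P = -5.0000
eq1−eq3 → [-20.0000  -10.0000]·P = -30.0000
eq1−eq4 → [-10.0000  -10.0000]·P = -20.0000
2×2 solve → P = (1.0000, 1.0000)
check cable 4: ‖A_4−P‖² = 32.0000 ≈ L_4² = 32.0000 ✓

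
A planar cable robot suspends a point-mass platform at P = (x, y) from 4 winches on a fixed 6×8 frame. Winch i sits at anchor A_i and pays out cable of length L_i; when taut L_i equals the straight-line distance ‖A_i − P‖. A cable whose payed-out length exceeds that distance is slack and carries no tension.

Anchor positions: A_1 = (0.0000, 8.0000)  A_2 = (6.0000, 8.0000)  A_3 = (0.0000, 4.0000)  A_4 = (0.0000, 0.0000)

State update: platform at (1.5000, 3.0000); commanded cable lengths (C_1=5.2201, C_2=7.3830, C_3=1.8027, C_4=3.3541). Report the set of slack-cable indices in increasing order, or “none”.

2

i=1: geometric 5.2202 vs commanded 5.2201 ⇒ taut
i=2: geometric 6.7268 vs commanded 7.3830 ⇒ slack
i=3: geometric 1.8028 vs commanded 1.8027 ⇒ taut
i=4: geometric 3.3541 vs commanded 3.3541 ⇒ taut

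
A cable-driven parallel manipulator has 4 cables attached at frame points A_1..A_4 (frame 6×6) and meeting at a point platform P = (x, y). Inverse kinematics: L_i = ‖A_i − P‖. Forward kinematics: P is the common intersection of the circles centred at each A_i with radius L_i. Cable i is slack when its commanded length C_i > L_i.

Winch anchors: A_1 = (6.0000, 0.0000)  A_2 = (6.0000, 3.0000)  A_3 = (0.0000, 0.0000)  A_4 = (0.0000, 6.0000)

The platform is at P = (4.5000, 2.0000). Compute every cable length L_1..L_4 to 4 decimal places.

L_1: Δ = A_1−P = (1.5000, -2.0000) → ‖Δ‖ = √6.2500 = 2.5000
L_2: Δ = A_2−P = (1.5000, 1.0000) → ‖Δ‖ = √3.2500 = 1.8028
L_3: Δ = A_3−P = (-4.5000, -2.0000) → ‖Δ‖ = √24.2500 = 4.9244
L_4: Δ = A_4−P = (-4.5000, 4.0000) → ‖Δ‖ = √36.2500 = 6.0208

(2.5000, 1.8028, 4.9244, 6.0208)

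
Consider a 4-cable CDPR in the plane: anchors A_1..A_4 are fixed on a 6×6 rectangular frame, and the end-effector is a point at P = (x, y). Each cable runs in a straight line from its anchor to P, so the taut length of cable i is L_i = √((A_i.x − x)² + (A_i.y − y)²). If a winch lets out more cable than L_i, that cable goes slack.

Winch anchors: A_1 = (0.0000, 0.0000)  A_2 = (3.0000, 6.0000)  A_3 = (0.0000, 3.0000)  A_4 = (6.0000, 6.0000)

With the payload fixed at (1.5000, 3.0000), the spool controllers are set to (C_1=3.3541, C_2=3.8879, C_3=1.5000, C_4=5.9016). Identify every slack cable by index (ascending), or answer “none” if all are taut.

cable 1: √((-1.5000)²+(-3.0000)²)=3.3541, C_1=3.3541: taut
cable 2: √((1.5000)²+(3.0000)²)=3.3541, C_2=3.8879: slack
cable 3: √((-1.5000)²+(0.0000)²)=1.5000, C_3=1.5000: taut
cable 4: √((4.5000)²+(3.0000)²)=5.4083, C_4=5.9016: slack

2, 4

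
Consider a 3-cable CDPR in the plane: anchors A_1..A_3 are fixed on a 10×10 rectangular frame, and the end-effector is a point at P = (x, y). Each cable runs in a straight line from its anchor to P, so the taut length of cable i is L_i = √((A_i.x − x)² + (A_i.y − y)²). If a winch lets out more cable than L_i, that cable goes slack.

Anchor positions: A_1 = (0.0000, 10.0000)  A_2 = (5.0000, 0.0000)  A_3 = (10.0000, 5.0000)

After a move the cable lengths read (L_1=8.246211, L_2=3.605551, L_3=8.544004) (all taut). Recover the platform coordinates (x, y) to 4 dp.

circle eqns → linear via eq_j − eq_1; set q_j = A_j·A_j − L_j²
q_1 = 0.0000+100.0000−68.0000 = 32.0000
-10.0000·x + 20.0000·y = q_1−q_2 = 20.0000
-20.0000·x + 10.0000·y = q_1−q_3 = -20.0000
solve first two rows → x=2.0000, y=2.0000

(2.0000, 2.0000)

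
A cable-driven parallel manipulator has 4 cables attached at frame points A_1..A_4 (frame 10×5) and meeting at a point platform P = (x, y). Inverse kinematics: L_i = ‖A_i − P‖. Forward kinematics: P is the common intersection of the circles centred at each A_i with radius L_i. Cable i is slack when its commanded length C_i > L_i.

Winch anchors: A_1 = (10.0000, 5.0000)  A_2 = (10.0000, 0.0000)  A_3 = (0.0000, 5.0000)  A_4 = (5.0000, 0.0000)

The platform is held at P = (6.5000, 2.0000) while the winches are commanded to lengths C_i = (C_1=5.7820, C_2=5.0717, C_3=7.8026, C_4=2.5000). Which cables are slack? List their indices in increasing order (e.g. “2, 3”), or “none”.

1, 2, 3

cable 1: √((3.5000)²+(3.0000)²)=4.6098, C_1=5.7820: slack
cable 2: √((3.5000)²+(-2.0000)²)=4.0311, C_2=5.0717: slack
cable 3: √((-6.5000)²+(3.0000)²)=7.1589, C_3=7.8026: slack
cable 4: √((-1.5000)²+(-2.0000)²)=2.5000, C_4=2.5000: taut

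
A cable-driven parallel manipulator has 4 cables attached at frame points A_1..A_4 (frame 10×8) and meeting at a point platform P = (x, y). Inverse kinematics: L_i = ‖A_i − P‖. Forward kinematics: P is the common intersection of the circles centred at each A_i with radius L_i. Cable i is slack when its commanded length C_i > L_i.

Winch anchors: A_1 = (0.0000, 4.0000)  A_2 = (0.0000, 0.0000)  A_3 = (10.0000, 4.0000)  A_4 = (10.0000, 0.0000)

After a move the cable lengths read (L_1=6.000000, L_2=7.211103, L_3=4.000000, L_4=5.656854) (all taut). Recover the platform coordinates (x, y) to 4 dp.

each cable: (A_i−P)·(A_i−P) = L_i²; let c_i = ‖A_i‖²−L_i²
c_1 = 0.0000+16.0000−36.0000 = -20.0000
row 1: 0.0000x + 8.0000y = 32.0000  (c_2=-52.0000)
row 2: -20.0000x + 0.0000y = -120.0000  (c_3=100.0000)
row 3: -20.0000x + 8.0000y = -88.0000  (c_4=68.0000)
Cramer on rows 1–2 → x = 6.0000, y = 4.0000
check cable 4: ‖A_4−P‖² = 32.0000 ≈ L_4² = 32.0000 ✓

(6.0000, 4.0000)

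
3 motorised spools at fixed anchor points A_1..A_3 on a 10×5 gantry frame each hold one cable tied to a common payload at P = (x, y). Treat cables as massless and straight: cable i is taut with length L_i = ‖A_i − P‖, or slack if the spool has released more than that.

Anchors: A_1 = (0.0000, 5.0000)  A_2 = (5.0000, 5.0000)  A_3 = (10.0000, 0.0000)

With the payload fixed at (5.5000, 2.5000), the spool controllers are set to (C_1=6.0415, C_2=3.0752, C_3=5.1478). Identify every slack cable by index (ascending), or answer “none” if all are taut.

cable 1: √((-5.5000)²+(2.5000)²)=6.0415, C_1=6.0415: taut
cable 2: √((-0.5000)²+(2.5000)²)=2.5495, C_2=3.0752: slack
cable 3: √((4.5000)²+(-2.5000)²)=5.1478, C_3=5.1478: taut

2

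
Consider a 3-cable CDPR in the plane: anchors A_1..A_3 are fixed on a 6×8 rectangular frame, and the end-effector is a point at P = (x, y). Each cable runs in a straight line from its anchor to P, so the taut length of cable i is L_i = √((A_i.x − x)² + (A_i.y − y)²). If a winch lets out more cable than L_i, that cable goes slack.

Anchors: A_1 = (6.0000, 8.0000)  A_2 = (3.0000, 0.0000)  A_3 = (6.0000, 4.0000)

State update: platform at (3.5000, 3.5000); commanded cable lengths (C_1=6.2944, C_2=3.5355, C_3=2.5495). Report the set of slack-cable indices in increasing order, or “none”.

1

cable 1: L_1 = ‖A_1−P‖ = 5.1478;  C_1 = 6.2944 → slack
cable 2: L_2 = ‖A_2−P‖ = 3.5355;  C_2 = 3.5355 → taut
cable 3: L_3 = ‖A_3−P‖ = 2.5495;  C_3 = 2.5495 → taut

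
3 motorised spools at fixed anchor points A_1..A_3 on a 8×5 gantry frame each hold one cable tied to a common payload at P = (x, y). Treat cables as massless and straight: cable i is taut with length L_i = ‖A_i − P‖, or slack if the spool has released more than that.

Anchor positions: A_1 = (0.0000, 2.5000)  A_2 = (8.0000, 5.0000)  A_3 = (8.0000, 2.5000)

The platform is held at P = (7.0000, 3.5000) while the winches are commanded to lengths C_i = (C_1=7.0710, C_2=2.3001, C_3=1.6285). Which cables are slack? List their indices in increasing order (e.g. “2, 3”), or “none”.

2, 3

i=1: geometric 7.0711 vs commanded 7.0710 ⇒ taut
i=2: geometric 1.8028 vs commanded 2.3001 ⇒ slack
i=3: geometric 1.4142 vs commanded 1.6285 ⇒ slack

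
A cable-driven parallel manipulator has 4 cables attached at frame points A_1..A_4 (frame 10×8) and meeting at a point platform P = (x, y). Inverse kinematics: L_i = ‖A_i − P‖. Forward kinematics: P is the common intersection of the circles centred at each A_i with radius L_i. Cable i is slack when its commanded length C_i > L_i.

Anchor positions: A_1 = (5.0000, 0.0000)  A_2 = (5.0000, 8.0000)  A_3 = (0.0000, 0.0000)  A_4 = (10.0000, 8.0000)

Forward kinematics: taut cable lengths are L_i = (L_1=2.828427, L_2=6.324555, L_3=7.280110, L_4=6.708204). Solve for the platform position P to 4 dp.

expand ‖A_i−P‖²=L_i² and subtract eq 1 (k_i ≔ ‖A_i‖²−L_i²)
k_1 = 25.0000+0.0000−8.0000 = 17.0000
eq1−eq2 → [0.0000  -16.0000]·P = -32.0000
eq1−eq3 → [10.0000  0.0000]·P = 70.0000
eq1−eq4 → [-10.0000  -16.0000]·P = -102.0000
2×2 solve → P = (7.0000, 2.0000)
check cable 4: ‖A_4−P‖² = 45.0000 ≈ L_4² = 45.0000 ✓

(7.0000, 2.0000)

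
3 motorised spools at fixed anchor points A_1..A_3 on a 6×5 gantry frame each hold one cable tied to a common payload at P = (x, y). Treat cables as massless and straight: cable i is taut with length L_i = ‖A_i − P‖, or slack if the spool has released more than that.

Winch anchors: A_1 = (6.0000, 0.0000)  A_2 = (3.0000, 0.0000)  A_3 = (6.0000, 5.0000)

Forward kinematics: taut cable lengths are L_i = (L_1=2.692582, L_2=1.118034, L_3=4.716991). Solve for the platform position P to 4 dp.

(3.5000, 1.0000)

each cable: (A_i−P)·(A_i−P) = L_i²; let c_i = ‖A_i‖²−L_i²
c_1 = 36.0000+0.0000−7.2500 = 28.7500
row 1: 6.0000x + 0.0000y = 21.0000  (c_2=7.7500)
row 2: 0.0000x − 10.0000y = -10.0000  (c_3=38.7500)
Cramer on rows 1–2 → x = 3.5000, y = 1.0000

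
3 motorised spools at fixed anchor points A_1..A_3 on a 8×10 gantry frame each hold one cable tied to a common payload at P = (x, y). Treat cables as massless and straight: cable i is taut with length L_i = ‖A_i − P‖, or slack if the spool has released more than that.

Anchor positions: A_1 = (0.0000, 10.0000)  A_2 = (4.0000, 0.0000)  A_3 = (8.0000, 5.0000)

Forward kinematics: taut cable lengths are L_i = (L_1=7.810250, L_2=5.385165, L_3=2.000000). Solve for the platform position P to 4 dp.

each cable: (A_i−P)·(A_i−P) = L_i²; let k_i = ‖A_i‖²−L_i²
k_1 = 0.0000+100.0000−61.0000 = 39.0000
row 1: -8.0000x + 20.0000y = 52.0000  (k_2=-13.0000)
row 2: -16.0000x + 10.0000y = -46.0000  (k_3=85.0000)
Cramer on rows 1–2 → x = 6.0000, y = 5.0000

(6.0000, 5.0000)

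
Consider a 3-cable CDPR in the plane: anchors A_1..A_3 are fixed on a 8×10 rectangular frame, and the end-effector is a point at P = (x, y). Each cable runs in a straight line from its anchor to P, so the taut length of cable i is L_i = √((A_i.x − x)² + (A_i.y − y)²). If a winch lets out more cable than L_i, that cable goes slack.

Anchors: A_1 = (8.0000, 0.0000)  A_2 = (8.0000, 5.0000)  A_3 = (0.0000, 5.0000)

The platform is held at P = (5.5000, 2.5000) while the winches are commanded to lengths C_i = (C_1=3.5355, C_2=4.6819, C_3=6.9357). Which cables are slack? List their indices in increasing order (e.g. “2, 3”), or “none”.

i=1: geometric 3.5355 vs commanded 3.5355 ⇒ taut
i=2: geometric 3.5355 vs commanded 4.6819 ⇒ slack
i=3: geometric 6.0415 vs commanded 6.9357 ⇒ slack

2, 3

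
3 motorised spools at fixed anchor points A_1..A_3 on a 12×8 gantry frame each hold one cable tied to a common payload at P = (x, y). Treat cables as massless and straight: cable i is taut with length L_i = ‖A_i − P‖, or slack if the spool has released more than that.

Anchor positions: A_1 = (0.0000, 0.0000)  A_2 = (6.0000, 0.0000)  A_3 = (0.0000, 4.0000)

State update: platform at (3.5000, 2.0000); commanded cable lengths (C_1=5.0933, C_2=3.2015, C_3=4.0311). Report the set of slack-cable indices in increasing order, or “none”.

cable 1: √((-3.5000)²+(-2.0000)²)=4.0311, C_1=5.0933: slack
cable 2: √((2.5000)²+(-2.0000)²)=3.2016, C_2=3.2015: taut
cable 3: √((-3.5000)²+(2.0000)²)=4.0311, C_3=4.0311: taut

1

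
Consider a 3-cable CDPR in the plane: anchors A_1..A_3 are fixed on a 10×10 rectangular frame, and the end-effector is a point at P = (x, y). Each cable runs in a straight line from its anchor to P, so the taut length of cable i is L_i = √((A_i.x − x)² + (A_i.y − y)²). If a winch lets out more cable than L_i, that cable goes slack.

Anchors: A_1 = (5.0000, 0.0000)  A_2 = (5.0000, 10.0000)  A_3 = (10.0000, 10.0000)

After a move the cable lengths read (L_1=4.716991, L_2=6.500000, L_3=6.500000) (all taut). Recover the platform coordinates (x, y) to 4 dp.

(7.5000, 4.0000)

circle eqns → linear via eq_j − eq_1; set k_j = A_j·A_j − L_j²
k_1 = 25.0000+0.0000−22.2500 = 2.7500
0.0000·x − 20.0000·y = k_1−k_2 = -80.0000
-10.0000·x − 20.0000·y = k_1−k_3 = -155.0000
solve first two rows → x=7.5000, y=4.0000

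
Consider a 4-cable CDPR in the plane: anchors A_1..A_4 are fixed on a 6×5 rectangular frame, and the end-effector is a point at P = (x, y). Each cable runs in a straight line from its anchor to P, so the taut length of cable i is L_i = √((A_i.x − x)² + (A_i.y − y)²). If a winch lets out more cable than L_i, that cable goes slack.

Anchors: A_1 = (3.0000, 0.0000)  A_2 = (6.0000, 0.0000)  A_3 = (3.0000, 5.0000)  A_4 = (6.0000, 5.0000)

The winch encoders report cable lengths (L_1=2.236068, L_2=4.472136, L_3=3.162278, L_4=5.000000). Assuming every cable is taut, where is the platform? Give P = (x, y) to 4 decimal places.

circle eqns → linear via eq_j − eq_1; set c_j = A_j·A_j − L_j²
c_1 = 9.0000+0.0000−5.0000 = 4.0000
-6.0000·x + 0.0000·y = c_1−c_2 = -12.0000
0.0000·x − 10.0000·y = c_1−c_3 = -20.0000
-6.0000·x − 10.0000·y = c_1−c_4 = -32.0000
solve first two rows → x=2.0000, y=2.0000
check cable 4: ‖A_4−P‖² = 25.0000 ≈ L_4² = 25.0000 ✓

(2.0000, 2.0000)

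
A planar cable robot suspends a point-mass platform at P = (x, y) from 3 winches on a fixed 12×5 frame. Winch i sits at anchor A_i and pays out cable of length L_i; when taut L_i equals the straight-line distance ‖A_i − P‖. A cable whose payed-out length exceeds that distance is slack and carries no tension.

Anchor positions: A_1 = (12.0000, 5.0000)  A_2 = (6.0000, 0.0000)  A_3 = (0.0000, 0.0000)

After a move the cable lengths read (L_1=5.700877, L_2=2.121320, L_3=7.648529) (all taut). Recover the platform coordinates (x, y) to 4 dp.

(7.5000, 1.5000)

each cable: (A_i−P)·(A_i−P) = L_i²; let q_i = ‖A_i‖²−L_i²
q_1 = 144.0000+25.0000−32.5000 = 136.5000
row 1: 12.0000x + 10.0000y = 105.0000  (q_2=31.5000)
row 2: 24.0000x + 10.0000y = 195.0000  (q_3=-58.5000)
Cramer on rows 1–2 → x = 7.5000, y = 1.5000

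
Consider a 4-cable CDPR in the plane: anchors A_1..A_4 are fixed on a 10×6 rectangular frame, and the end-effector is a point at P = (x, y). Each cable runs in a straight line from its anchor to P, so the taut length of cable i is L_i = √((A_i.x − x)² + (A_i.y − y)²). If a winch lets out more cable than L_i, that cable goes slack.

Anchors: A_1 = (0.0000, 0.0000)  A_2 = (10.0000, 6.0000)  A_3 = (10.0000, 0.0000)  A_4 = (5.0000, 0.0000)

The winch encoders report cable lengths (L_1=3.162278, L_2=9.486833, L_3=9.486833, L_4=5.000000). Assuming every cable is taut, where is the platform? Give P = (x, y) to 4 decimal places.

(1.0000, 3.0000)

each cable: (A_i−P)·(A_i−P) = L_i²; let k_i = ‖A_i‖²−L_i²
k_1 = 0.0000+0.0000−10.0000 = -10.0000
row 1: -20.0000x − 12.0000y = -56.0000  (k_2=46.0000)
row 2: -20.0000x + 0.0000y = -20.0000  (k_3=10.0000)
row 3: -10.0000x + 0.0000y = -10.0000  (k_4=0.0000)
Cramer on rows 1–2 → x = 1.0000, y = 3.0000
check cable 4: ‖A_4−P‖² = 25.0000 ≈ L_4² = 25.0000 ✓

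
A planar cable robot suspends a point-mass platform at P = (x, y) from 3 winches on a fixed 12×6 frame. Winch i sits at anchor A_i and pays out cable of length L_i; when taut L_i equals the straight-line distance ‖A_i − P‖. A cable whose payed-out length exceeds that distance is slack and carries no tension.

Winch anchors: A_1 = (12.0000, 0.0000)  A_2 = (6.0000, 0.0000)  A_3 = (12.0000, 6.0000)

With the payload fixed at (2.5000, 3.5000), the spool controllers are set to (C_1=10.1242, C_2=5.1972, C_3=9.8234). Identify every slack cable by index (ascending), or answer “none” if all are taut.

2

cable 1: L_1 = ‖A_1−P‖ = 10.1242;  C_1 = 10.1242 → taut
cable 2: L_2 = ‖A_2−P‖ = 4.9497;  C_2 = 5.1972 → slack
cable 3: L_3 = ‖A_3−P‖ = 9.8234;  C_3 = 9.8234 → taut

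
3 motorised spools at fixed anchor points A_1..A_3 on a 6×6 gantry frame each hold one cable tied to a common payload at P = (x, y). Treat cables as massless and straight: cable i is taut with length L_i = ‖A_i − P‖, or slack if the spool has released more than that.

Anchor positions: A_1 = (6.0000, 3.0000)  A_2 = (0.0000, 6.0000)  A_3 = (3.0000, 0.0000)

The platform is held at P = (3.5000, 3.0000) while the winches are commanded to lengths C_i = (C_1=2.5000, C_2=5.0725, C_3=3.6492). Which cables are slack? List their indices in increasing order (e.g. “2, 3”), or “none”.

i=1: geometric 2.5000 vs commanded 2.5000 ⇒ taut
i=2: geometric 4.6098 vs commanded 5.0725 ⇒ slack
i=3: geometric 3.0414 vs commanded 3.6492 ⇒ slack

2, 3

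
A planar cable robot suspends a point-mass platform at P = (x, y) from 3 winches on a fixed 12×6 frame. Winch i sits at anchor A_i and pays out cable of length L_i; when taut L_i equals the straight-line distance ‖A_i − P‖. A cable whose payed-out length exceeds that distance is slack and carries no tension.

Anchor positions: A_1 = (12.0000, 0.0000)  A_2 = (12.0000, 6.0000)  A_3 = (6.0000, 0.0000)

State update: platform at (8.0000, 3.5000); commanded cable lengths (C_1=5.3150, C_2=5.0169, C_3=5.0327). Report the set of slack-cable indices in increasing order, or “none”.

2, 3

cable 1: L_1 = ‖A_1−P‖ = 5.3151;  C_1 = 5.3150 → taut
cable 2: L_2 = ‖A_2−P‖ = 4.7170;  C_2 = 5.0169 → slack
cable 3: L_3 = ‖A_3−P‖ = 4.0311;  C_3 = 5.0327 → slack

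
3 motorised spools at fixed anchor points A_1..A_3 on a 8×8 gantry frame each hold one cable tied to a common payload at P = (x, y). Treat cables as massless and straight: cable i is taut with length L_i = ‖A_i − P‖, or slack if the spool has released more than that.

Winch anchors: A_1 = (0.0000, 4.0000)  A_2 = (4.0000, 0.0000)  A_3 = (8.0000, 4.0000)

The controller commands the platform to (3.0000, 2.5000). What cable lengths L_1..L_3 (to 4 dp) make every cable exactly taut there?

(3.3541, 2.6926, 5.2202)

L_1: Δ = A_1−P = (-3.0000, 1.5000) → ‖Δ‖ = √11.2500 = 3.3541
L_2: Δ = A_2−P = (1.0000, -2.5000) → ‖Δ‖ = √7.2500 = 2.6926
L_3: Δ = A_3−P = (5.0000, 1.5000) → ‖Δ‖ = √27.2500 = 5.2202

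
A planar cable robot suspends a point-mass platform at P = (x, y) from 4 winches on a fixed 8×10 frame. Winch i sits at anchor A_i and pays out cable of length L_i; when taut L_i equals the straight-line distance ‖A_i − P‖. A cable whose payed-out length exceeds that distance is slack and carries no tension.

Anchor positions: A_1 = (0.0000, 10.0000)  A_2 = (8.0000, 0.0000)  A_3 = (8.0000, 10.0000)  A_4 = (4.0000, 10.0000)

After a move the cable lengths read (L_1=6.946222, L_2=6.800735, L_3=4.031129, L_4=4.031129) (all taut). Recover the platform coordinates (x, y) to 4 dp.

each cable: (A_i−P)·(A_i−P) = L_i²; let k_i = ‖A_i‖²−L_i²
k_1 = 0.0000+100.0000−48.2500 = 51.7500
row 1: -16.0000x + 20.0000y = 34.0000  (k_2=17.7500)
row 2: -16.0000x + 0.0000y = -96.0000  (k_3=147.7500)
row 3: -8.0000x + 0.0000y = -48.0000  (k_4=99.7500)
Cramer on rows 1–2 → x = 6.0000, y = 6.5000
check cable 4: ‖A_4−P‖² = 16.2500 ≈ L_4² = 16.2500 ✓

(6.0000, 6.5000)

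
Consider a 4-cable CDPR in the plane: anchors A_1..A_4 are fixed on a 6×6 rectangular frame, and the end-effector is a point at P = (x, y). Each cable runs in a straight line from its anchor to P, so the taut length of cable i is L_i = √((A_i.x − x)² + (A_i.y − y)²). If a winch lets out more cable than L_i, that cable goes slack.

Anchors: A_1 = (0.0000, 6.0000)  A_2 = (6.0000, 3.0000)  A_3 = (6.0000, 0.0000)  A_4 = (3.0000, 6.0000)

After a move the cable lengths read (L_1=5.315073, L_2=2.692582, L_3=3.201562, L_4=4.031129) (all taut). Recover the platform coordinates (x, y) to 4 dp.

(3.5000, 2.0000)

expand ‖A_i−P‖²=L_i² and subtract eq 1 (q_i ≔ ‖A_i‖²−L_i²)
q_1 = 0.0000+36.0000−28.2500 = 7.7500
eq1−eq2 → [-12.0000  6.0000]·P = -30.0000
eq1−eq3 → [-12.0000  12.0000]·P = -18.0000
eq1−eq4 → [-6.0000  0.0000]·P = -21.0000
2×2 solve → P = (3.5000, 2.0000)
check cable 4: ‖A_4−P‖² = 16.2500 ≈ L_4² = 16.2500 ✓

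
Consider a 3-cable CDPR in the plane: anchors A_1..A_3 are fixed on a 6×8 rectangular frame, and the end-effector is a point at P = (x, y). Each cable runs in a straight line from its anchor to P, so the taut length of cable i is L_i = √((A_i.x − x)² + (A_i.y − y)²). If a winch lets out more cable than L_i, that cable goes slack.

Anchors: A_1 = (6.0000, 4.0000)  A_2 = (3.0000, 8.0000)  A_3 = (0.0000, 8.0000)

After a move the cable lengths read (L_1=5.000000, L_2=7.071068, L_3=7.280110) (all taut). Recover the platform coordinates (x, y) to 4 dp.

each cable: (A_i−P)·(A_i−P) = L_i²; let q_i = ‖A_i‖²−L_i²
q_1 = 36.0000+16.0000−25.0000 = 27.0000
row 1: 6.0000x − 8.0000y = 4.0000  (q_2=23.0000)
row 2: 12.0000x − 8.0000y = 16.0000  (q_3=11.0000)
Cramer on rows 1–2 → x = 2.0000, y = 1.0000

(2.0000, 1.0000)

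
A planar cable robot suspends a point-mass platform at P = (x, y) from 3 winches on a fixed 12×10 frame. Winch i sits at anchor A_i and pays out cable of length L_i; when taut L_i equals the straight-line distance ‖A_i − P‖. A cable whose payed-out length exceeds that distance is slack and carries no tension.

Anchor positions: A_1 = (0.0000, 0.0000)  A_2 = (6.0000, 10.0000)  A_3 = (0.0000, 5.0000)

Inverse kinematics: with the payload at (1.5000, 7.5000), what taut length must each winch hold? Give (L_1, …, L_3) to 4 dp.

(7.6485, 5.1478, 2.9155)

L_1 = √((0.0000−1.5000)² + (0.0000−7.5000)²) = 7.6485
L_2 = √((6.0000−1.5000)² + (10.0000−7.5000)²) = 5.1478
L_3 = √((0.0000−1.5000)² + (5.0000−7.5000)²) = 2.9155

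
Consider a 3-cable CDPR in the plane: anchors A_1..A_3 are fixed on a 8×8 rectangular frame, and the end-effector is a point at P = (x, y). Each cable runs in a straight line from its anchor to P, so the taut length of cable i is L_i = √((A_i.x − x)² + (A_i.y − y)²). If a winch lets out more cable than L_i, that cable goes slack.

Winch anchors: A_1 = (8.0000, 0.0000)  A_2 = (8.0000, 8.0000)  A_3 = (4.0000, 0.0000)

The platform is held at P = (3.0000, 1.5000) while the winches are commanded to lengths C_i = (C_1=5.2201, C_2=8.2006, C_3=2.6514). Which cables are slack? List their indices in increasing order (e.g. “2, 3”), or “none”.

3

i=1: geometric 5.2202 vs commanded 5.2201 ⇒ taut
i=2: geometric 8.2006 vs commanded 8.2006 ⇒ taut
i=3: geometric 1.8028 vs commanded 2.6514 ⇒ slack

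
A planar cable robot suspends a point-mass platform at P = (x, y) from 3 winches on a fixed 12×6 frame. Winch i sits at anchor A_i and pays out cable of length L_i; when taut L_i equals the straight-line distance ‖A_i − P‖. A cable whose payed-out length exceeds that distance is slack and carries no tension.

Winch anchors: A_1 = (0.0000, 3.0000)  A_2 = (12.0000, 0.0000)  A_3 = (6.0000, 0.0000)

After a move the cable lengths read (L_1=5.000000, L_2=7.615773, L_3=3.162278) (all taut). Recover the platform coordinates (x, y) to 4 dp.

(5.0000, 3.0000)

expand ‖A_i−P‖²=L_i² and subtract eq 1 (k_i ≔ ‖A_i‖²−L_i²)
k_1 = 0.0000+9.0000−25.0000 = -16.0000
eq1−eq2 → [-24.0000  6.0000]·P = -102.0000
eq1−eq3 → [-12.0000  6.0000]·P = -42.0000
2×2 solve → P = (5.0000, 3.0000)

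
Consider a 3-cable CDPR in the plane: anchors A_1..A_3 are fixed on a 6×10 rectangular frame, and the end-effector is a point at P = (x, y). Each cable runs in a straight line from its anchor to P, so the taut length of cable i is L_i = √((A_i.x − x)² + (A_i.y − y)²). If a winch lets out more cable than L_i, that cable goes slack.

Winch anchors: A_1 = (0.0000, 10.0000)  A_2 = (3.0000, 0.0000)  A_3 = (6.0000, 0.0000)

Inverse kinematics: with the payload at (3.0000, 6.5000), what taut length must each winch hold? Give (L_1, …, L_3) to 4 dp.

(4.6098, 6.5000, 7.1589)

cable 1: Δx=-3.0000, Δy=3.5000; L_1 = √(Δx²+Δy²) = 4.6098
cable 2: Δx=0.0000, Δy=-6.5000; L_2 = √(Δx²+Δy²) = 6.5000
cable 3: Δx=3.0000, Δy=-6.5000; L_3 = √(Δx²+Δy²) = 7.1589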